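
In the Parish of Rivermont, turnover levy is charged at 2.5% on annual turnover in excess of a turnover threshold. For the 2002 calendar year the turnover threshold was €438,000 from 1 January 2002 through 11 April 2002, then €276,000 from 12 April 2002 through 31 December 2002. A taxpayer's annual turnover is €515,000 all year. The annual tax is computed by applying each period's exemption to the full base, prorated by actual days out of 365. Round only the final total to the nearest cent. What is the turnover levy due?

€4,854.32

1 January – 11 April 2002: 101 days, exemption €438,000 → (€515,000 − €438,000) × 2.5% × 101/365 = €532.6712
12 April – 31 December 2002: 264 days, exemption €276,000 → (€515,000 − €276,000) × 2.5% × 264/365 = €4,321.6438
Total = €4,854.3151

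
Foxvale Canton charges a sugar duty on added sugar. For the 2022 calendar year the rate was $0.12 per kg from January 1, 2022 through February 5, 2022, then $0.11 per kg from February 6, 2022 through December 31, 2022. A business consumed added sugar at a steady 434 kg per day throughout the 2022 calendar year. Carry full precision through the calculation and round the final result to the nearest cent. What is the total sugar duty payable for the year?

January 1 – February 5, 2022: 36 days × 434 kg/day = 15,624 kg at $0.12/kg → $1,874.88
February 6 – December 31, 2022: 329 days × 434 kg/day = 142,786 kg at $0.11/kg → $15,706.46

$17,581.34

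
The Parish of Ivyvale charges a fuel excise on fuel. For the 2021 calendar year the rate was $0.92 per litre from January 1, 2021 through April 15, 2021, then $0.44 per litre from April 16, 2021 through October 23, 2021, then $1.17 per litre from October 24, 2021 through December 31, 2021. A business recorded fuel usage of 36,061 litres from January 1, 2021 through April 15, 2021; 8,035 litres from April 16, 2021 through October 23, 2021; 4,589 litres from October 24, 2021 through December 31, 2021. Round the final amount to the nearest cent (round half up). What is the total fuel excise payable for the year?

$42080.65

January 1 – April 15, 2021: 36,061 litres at $0.92/litre → $33176.12
April 16 – October 23, 2021: 8,035 litres at $0.44/litre → $3535.40
October 24 – December 31, 2021: 4,589 litres at $1.17/litre → $5369.13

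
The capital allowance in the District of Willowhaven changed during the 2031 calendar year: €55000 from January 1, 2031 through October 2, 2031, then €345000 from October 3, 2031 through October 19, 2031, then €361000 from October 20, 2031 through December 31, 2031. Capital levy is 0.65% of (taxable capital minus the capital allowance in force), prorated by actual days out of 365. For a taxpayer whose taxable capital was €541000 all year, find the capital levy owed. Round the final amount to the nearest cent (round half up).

€2673.41

January 1 – October 2, 2031: 275 days, exemption €55000 → (€541000 − €55000) × 0.65% × 275/365 = €2380.0685
October 3 – October 19, 2031: 17 days, exemption €345000 → (€541000 − €345000) × 0.65% × 17/365 = €59.3370
October 20 – December 31, 2031: 73 days, exemption €361000 → (€541000 − €361000) × 0.65% × 73/365 = €234.0000
Total = €2673.4055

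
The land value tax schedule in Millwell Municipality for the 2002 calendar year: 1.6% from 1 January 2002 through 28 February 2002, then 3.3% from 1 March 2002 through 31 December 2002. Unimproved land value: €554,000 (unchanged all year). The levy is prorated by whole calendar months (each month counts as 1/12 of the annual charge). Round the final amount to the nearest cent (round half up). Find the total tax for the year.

€16,712.33

1 January – 28 February 2002: 2 months at 1.6% → €554,000 × 1.6% × 2/12 = €1,477.3333
1 March – 31 December 2002: 10 months at 3.3% → €554,000 × 3.3% × 10/12 = €15,235.0000
Total = €16,712.3333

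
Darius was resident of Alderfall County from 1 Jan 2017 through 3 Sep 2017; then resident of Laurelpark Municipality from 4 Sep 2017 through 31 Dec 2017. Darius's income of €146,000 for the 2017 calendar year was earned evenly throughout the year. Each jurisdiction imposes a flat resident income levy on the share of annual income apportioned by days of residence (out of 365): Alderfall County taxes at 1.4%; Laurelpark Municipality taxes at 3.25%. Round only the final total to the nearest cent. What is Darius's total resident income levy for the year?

€2,924.60

Alderfall County, 1 Jan – 3 Sep 2017: 246 days → €146,000 × 1.4% × 246/365 = €1,377.6000
Laurelpark Municipality, 4 Sep – 31 Dec 2017: 119 days → €146,000 × 3.25% × 119/365 = €1,547.0000
Total = €2,924.6000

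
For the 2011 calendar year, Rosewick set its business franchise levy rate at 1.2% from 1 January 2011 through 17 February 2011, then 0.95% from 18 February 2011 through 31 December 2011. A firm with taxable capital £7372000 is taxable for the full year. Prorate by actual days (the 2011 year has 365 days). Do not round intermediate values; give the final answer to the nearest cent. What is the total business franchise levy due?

£72457.67

1 January – 17 February 2011: 48 days at 1.2% → £7372000 × 1.2% × 48/365 = £11633.6219
18 February – 31 December 2011: 317 days at 0.95% → £7372000 × 0.95% × 317/365 = £60824.0493
Total = £72457.6712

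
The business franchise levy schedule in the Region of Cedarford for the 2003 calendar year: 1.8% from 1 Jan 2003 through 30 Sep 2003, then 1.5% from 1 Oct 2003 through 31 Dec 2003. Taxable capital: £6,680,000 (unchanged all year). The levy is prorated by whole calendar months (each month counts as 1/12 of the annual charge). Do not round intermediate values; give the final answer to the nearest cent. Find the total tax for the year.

1 Jan – 30 Sep 2003: 9 months at 1.8% → £6,680,000 × 1.8% × 9/12 = £90,180.0000
1 Oct – 31 Dec 2003: 3 months at 1.5% → £6,680,000 × 1.5% × 3/12 = £25,050.0000
Total = £115,230.0000

£115,230.00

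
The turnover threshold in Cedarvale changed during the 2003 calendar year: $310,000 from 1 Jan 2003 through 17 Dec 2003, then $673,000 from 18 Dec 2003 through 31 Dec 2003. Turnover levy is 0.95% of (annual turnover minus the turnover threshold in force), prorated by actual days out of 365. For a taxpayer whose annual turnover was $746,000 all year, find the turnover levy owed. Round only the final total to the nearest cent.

1 Jan – 17 Dec 2003: 351 days, exemption $310,000 → ($746,000 − $310,000) × 0.95% × 351/365 = $3,983.1288
18 Dec – 31 Dec 2003: 14 days, exemption $673,000 → ($746,000 − $673,000) × 0.95% × 14/365 = $26.6000
Total = $4,009.7288

$4,009.73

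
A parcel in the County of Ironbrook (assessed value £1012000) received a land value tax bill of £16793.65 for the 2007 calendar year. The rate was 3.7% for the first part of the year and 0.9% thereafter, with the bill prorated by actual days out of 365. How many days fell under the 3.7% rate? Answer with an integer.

99 days

Let d = days at the first rate; then 365 − d days at the second rate.
£1012000 × [3.7%·d + 0.9%·(365−d)] / 365 = £16793.65
Solving gives d = 99, so the new rate took effect on April 10, 2007.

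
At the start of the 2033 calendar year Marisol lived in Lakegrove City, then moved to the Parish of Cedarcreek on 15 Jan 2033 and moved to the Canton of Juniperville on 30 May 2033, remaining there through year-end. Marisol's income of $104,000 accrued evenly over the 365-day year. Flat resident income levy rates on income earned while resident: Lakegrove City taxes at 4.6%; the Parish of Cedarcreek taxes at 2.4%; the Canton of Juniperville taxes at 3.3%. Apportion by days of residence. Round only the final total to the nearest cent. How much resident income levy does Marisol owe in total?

$3,137.67

Lakegrove City, 1 Jan – 14 Jan 2033: 14 days → $104,000 × 4.6% × 14/365 = $183.4959
The Parish of Cedarcreek, 15 Jan – 29 May 2033: 135 days → $104,000 × 2.4% × 135/365 = $923.1781
The Canton of Juniperville, 30 May – 31 Dec 2033: 216 days → $104,000 × 3.3% × 216/365 = $2,030.9918
Total = $3,137.6658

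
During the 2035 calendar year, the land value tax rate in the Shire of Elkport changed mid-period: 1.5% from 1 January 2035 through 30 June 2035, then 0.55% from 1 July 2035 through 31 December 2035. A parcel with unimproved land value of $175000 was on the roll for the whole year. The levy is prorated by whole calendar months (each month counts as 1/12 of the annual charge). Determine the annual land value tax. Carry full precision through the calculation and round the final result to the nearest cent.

$1793.75

1 January – 30 June 2035: 6 months at 1.5% → $175000 × 1.5% × 6/12 = $1312.5000
1 July – 31 December 2035: 6 months at 0.55% → $175000 × 0.55% × 6/12 = $481.2500
Total = $1793.7500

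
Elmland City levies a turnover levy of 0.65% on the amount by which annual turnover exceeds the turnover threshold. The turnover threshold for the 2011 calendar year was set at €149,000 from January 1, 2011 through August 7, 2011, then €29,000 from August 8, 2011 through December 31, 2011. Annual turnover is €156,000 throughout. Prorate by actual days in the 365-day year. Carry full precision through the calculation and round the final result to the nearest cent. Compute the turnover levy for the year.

January 1 – August 7, 2011: 219 days, exemption €149,000 → (€156,000 − €149,000) × 0.65% × 219/365 = €27.3000
August 8 – December 31, 2011: 146 days, exemption €29,000 → (€156,000 − €29,000) × 0.65% × 146/365 = €330.2000
Total = €357.5000

€357.50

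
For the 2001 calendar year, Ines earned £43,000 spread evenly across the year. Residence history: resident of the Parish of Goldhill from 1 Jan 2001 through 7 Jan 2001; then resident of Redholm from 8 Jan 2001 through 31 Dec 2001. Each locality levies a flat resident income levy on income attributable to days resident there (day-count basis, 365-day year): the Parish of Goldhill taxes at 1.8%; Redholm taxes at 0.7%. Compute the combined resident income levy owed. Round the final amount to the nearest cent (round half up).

The Parish of Goldhill, 1 Jan – 7 Jan 2001: 7 days → £43,000 × 1.8% × 7/365 = £14.8438
Redholm, 8 Jan – 31 Dec 2001: 358 days → £43,000 × 0.7% × 358/365 = £295.2274
Total = £310.0712

£310.07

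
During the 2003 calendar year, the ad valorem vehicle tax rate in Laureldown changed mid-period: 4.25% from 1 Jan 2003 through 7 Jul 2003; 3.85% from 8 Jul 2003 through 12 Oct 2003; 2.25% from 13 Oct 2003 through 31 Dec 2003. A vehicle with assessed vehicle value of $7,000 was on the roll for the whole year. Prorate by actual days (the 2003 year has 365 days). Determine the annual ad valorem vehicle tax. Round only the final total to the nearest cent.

1 Jan – 7 Jul 2003: 188 days at 4.25% → $7,000 × 4.25% × 188/365 = $153.2329
8 Jul – 12 Oct 2003: 97 days at 3.85% → $7,000 × 3.85% × 97/365 = $71.6205
13 Oct – 31 Dec 2003: 80 days at 2.25% → $7,000 × 2.25% × 80/365 = $34.5205
Total = $259.3740

$259.37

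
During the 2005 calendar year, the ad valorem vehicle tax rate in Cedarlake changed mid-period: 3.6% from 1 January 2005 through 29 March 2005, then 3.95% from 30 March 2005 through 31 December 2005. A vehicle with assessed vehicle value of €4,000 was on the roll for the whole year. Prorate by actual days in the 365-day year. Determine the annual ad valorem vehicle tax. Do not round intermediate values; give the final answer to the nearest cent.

1 January – 29 March 2005: 88 days at 3.6% → €4,000 × 3.6% × 88/365 = €34.7178
30 March – 31 December 2005: 277 days at 3.95% → €4,000 × 3.95% × 277/365 = €119.9068
Total = €154.6247

€154.62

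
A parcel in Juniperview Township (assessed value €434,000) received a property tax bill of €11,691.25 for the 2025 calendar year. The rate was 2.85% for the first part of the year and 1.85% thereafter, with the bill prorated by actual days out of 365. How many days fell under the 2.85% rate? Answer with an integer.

Let d = days at the first rate; then 365 − d days at the second rate.
€434,000 × [2.85%·d + 1.85%·(365−d)] / 365 = €11,691.25
Solving gives d = 308, so the new rate took effect on November 5, 2025.

308 days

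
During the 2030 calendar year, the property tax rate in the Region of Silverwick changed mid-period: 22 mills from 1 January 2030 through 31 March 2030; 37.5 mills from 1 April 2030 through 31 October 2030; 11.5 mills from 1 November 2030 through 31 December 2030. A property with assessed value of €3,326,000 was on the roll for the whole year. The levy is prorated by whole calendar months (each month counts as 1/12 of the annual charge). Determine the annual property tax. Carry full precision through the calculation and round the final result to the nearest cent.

€97,424.08

1 January – 31 March 2030: 3 months at 22 mills → €3,326,000 × 2.2% × 3/12 = €18,293.0000
1 April – 31 October 2030: 7 months at 37.5 mills → €3,326,000 × 3.75% × 7/12 = €72,756.2500
1 November – 31 December 2030: 2 months at 11.5 mills → €3,326,000 × 1.15% × 2/12 = €6,374.8333
Total = €97,424.0833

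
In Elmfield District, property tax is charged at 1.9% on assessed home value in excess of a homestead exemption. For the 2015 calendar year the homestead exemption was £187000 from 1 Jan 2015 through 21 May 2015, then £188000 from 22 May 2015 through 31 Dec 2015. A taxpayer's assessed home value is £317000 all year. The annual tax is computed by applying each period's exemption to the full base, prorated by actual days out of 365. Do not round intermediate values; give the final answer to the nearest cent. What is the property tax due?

£2458.34

1 Jan – 21 May 2015: 141 days, exemption £187000 → (£317000 − £187000) × 1.9% × 141/365 = £954.1644
22 May – 31 Dec 2015: 224 days, exemption £188000 → (£317000 − £188000) × 1.9% × 224/365 = £1504.1753
Total = £2458.3397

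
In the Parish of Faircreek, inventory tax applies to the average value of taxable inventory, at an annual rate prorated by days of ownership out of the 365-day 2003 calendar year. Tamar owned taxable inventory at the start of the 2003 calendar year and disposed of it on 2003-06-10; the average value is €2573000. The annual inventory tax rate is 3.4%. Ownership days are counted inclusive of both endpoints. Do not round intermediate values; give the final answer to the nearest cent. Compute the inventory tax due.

Days held (2003-01-01 to 2003-06-10): 161 out of 365
Tax = €2573000 × 3.4% × 161/365 = €38587.9507

€38587.95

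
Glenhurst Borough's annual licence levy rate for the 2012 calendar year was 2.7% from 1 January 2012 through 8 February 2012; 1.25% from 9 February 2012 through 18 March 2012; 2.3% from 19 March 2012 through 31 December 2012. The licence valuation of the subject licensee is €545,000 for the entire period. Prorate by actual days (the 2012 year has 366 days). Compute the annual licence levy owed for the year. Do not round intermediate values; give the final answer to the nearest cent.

1 January – 8 February 2012: 39 days at 2.7% → €545,000 × 2.7% × 39/366 = €1,567.9918
9 February – 18 March 2012: 39 days at 1.25% → €545,000 × 1.25% × 39/366 = €725.9221
19 March – 31 December 2012: 288 days at 2.3% → €545,000 × 2.3% × 288/366 = €9,863.6066
Total = €12,157.5205

€12,157.52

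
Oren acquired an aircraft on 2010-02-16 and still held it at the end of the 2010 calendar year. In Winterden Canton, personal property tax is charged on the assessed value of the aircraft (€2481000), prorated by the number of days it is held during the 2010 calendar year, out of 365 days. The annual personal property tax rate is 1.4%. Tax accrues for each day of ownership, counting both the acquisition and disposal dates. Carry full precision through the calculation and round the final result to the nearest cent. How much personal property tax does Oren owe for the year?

€30356.56

Days held (2010-02-16 to 2010-12-31): 319 out of 365
Tax = €2481000 × 1.4% × 319/365 = €30356.5644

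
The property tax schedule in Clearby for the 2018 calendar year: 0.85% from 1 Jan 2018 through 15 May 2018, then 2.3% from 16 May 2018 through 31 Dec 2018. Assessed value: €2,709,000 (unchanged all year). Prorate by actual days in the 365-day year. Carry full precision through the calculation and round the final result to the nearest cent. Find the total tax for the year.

€47,778.60

1 Jan – 15 May 2018: 135 days at 0.85% → €2,709,000 × 0.85% × 135/365 = €8,516.6507
16 May – 31 Dec 2018: 230 days at 2.3% → €2,709,000 × 2.3% × 230/365 = €39,261.9452
Total = €47,778.5959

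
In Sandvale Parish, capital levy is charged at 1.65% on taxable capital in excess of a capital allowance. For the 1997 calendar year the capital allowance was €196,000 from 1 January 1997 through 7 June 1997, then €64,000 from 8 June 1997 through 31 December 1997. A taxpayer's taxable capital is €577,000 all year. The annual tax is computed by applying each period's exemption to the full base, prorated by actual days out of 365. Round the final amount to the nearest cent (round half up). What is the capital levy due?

1 January – 7 June 1997: 158 days, exemption €196,000 → (€577,000 − €196,000) × 1.65% × 158/365 = €2,721.2795
8 June – 31 December 1997: 207 days, exemption €64,000 → (€577,000 − €64,000) × 1.65% × 207/365 = €4,800.4151
Total = €7,521.6945

€7,521.69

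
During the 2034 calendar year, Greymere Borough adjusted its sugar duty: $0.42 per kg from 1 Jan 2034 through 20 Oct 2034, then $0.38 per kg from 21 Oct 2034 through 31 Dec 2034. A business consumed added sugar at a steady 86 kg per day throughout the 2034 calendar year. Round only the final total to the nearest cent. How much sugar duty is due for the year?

$12,936.12

1 Jan – 20 Oct 2034: 293 days × 86 kg/day = 25,198 kg at $0.42/kg → $10,583.16
21 Oct – 31 Dec 2034: 72 days × 86 kg/day = 6,192 kg at $0.38/kg → $2,352.96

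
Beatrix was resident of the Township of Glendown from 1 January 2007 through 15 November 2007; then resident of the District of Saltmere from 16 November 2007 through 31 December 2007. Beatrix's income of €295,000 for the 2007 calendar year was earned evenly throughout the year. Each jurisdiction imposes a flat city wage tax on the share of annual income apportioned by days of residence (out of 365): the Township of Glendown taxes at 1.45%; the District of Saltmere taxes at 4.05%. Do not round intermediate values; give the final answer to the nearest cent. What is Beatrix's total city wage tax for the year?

The Township of Glendown, 1 January – 15 November 2007: 319 days → €295,000 × 1.45% × 319/365 = €3,738.4178
The District of Saltmere, 16 November – 31 December 2007: 46 days → €295,000 × 4.05% × 46/365 = €1,505.7123
Total = €5,244.1301

€5,244.13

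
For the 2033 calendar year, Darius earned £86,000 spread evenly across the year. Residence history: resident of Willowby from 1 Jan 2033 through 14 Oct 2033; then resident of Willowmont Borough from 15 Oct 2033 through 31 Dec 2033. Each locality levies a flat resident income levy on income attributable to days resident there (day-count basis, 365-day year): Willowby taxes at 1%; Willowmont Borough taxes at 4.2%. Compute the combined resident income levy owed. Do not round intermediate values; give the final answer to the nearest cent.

Willowby, 1 Jan – 14 Oct 2033: 287 days → £86,000 × 1% × 287/365 = £676.2192
Willowmont Borough, 15 Oct – 31 Dec 2033: 78 days → £86,000 × 4.2% × 78/365 = £771.8795
Total = £1,448.0986

£1,448.10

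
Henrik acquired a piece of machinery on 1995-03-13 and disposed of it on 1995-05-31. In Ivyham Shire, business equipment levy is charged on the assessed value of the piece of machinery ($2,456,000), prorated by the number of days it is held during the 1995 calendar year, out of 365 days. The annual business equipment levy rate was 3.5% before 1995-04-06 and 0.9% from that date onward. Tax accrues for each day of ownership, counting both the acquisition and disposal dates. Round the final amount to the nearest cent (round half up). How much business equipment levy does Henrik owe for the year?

$9,043.46

1995-03-13 to 1995-04-05: 24 days at 3.5% → $2,456,000 × 3.5% × 24/365 = $5,652.1644
1995-04-06 to 1995-05-31: 56 days at 0.9% → $2,456,000 × 0.9% × 56/365 = $3,391.2986
Total = $9,043.4630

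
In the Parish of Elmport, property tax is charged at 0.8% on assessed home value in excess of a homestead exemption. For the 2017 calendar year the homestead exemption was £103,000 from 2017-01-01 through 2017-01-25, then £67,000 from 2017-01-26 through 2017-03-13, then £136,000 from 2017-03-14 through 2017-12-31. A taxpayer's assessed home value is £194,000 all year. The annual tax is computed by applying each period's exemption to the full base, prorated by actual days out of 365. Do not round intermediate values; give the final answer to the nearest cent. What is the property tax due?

£553.16

2017-01-01 to 2017-01-25: 25 days, exemption £103,000 → (£194,000 − £103,000) × 0.8% × 25/365 = £49.8630
2017-01-26 to 2017-03-13: 47 days, exemption £67,000 → (£194,000 − £67,000) × 0.8% × 47/365 = £130.8274
2017-03-14 to 2017-12-31: 293 days, exemption £136,000 → (£194,000 − £136,000) × 0.8% × 293/365 = £372.4712
Total = £553.1616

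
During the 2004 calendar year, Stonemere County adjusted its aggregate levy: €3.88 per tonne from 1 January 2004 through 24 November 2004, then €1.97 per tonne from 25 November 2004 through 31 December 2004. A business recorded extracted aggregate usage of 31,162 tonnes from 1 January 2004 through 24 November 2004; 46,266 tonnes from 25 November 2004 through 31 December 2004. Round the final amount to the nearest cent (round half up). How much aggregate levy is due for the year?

€212,052.58

1 January – 24 November 2004: 31,162 tonnes at €3.88/tonne → €120,908.56
25 November – 31 December 2004: 46,266 tonnes at €1.97/tonne → €91,144.02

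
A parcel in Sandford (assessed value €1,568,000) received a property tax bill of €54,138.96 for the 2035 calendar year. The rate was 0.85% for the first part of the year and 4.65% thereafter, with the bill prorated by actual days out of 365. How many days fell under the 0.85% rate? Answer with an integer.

115 days

Let d = days at the first rate; then 365 − d days at the second rate.
€1,568,000 × [0.85%·d + 4.65%·(365−d)] / 365 = €54,138.96
Solving gives d = 115, so the new rate took effect on April 26, 2035.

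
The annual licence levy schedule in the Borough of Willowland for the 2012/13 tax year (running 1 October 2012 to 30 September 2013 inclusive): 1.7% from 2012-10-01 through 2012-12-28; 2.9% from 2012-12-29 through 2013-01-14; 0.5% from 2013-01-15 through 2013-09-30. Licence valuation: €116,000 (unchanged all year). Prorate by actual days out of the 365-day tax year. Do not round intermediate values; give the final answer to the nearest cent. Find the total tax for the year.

€1,049.08

2012-10-01 to 2012-12-28: 89 days at 1.7% → €116,000 × 1.7% × 89/365 = €480.8438
2012-12-29 to 2013-01-14: 17 days at 2.9% → €116,000 × 2.9% × 17/365 = €156.6795
2013-01-15 to 2013-09-30: 259 days at 0.5% → €116,000 × 0.5% × 259/365 = €411.5616
Total = €1,049.0849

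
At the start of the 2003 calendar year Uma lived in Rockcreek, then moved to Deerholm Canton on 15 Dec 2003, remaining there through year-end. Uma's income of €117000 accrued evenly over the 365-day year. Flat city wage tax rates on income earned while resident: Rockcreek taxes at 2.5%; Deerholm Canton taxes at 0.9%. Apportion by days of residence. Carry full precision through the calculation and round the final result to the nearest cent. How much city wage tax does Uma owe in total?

Rockcreek, 1 Jan – 14 Dec 2003: 348 days → €117000 × 2.5% × 348/365 = €2788.7671
Deerholm Canton, 15 Dec – 31 Dec 2003: 17 days → €117000 × 0.9% × 17/365 = €49.0438
Total = €2837.8110

€2837.81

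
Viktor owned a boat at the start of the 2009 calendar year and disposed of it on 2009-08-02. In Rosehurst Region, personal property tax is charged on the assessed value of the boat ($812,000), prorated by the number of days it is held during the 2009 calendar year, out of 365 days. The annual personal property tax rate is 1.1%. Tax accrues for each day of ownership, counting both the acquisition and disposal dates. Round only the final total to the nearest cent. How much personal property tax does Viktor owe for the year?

$5,236.84

Days held (2009-01-01 to 2009-08-02): 214 out of 365
Tax = $812,000 × 1.1% × 214/365 = $5,236.8438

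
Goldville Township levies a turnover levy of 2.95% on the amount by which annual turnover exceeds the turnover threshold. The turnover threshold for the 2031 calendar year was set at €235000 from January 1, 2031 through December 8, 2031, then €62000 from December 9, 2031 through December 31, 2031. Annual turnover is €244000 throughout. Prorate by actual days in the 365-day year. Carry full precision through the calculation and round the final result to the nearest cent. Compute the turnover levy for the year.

€587.09

January 1 – December 8, 2031: 342 days, exemption €235000 → (€244000 − €235000) × 2.95% × 342/365 = €248.7699
December 9 – December 31, 2031: 23 days, exemption €62000 → (€244000 − €62000) × 2.95% × 23/365 = €338.3205
Total = €587.0904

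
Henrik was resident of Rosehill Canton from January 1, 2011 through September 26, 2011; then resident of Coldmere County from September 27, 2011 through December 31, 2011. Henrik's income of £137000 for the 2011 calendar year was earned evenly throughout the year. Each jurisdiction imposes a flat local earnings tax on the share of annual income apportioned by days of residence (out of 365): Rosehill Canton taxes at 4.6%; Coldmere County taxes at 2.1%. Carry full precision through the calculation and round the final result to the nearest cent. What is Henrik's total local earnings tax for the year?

Rosehill Canton, January 1 – September 26, 2011: 269 days → £137000 × 4.6% × 269/365 = £4644.4877
Coldmere County, September 27 – December 31, 2011: 96 days → £137000 × 2.1% × 96/365 = £756.6904
Total = £5401.1781

£5401.18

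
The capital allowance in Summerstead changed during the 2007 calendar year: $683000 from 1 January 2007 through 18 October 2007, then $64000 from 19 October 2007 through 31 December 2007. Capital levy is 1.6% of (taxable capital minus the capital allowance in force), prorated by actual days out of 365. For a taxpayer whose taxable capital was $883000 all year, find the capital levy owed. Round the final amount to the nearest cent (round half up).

1 January – 18 October 2007: 291 days, exemption $683000 → ($883000 − $683000) × 1.6% × 291/365 = $2551.2329
19 October – 31 December 2007: 74 days, exemption $64000 → ($883000 − $64000) × 1.6% × 74/365 = $2656.7014
Total = $5207.9342

$5207.93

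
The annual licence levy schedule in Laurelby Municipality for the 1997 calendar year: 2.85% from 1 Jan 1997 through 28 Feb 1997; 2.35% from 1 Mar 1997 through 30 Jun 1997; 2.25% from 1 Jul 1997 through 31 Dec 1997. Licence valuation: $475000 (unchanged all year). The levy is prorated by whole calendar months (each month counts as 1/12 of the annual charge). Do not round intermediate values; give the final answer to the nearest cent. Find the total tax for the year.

$11320.83

1 Jan – 28 Feb 1997: 2 months at 2.85% → $475000 × 2.85% × 2/12 = $2256.2500
1 Mar – 30 Jun 1997: 4 months at 2.35% → $475000 × 2.35% × 4/12 = $3720.8333
1 Jul – 31 Dec 1997: 6 months at 2.25% → $475000 × 2.25% × 6/12 = $5343.7500
Total = $11320.8333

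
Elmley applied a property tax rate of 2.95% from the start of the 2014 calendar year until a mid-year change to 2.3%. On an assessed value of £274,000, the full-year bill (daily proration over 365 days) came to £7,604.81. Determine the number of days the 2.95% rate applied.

267 days

Let d = days at the first rate; then 365 − d days at the second rate.
£274,000 × [2.95%·d + 2.3%·(365−d)] / 365 = £7,604.81
Solving gives d = 267, so the new rate took effect on 25 September 2014.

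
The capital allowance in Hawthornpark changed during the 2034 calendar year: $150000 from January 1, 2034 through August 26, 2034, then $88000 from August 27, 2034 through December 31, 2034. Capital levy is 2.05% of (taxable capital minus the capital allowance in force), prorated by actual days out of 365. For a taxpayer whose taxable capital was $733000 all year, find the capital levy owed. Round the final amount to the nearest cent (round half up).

January 1 – August 26, 2034: 238 days, exemption $150000 → ($733000 − $150000) × 2.05% × 238/365 = $7793.0329
August 27 – December 31, 2034: 127 days, exemption $88000 → ($733000 − $88000) × 2.05% × 127/365 = $4600.7055
Total = $12393.7384

$12393.74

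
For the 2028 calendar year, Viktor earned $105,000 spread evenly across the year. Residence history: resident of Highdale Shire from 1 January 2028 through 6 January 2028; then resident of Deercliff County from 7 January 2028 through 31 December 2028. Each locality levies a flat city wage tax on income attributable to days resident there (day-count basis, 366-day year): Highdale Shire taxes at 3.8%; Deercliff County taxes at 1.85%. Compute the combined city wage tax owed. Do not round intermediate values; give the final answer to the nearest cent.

Highdale Shire, 1 January – 6 January 2028: 6 days → $105,000 × 3.8% × 6/366 = $65.4098
Deercliff County, 7 January – 31 December 2028: 360 days → $105,000 × 1.85% × 360/366 = $1,910.6557
Total = $1,976.0656

$1,976.07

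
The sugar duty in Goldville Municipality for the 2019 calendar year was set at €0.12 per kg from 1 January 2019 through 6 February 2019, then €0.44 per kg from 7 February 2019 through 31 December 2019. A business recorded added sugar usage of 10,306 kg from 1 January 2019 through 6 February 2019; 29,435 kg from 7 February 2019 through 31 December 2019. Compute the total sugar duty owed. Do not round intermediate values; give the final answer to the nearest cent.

1 January – 6 February 2019: 10,306 kg at €0.12/kg → €1,236.72
7 February – 31 December 2019: 29,435 kg at €0.44/kg → €12,951.40

€14,188.12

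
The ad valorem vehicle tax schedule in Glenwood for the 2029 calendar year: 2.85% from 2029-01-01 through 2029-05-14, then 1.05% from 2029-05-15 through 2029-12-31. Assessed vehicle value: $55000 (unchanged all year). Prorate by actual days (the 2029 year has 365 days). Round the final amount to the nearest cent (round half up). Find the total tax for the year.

$940.95

2029-01-01 to 2029-05-14: 134 days at 2.85% → $55000 × 2.85% × 134/365 = $575.4658
2029-05-15 to 2029-12-31: 231 days at 1.05% → $55000 × 1.05% × 231/365 = $365.4863
Total = $940.9521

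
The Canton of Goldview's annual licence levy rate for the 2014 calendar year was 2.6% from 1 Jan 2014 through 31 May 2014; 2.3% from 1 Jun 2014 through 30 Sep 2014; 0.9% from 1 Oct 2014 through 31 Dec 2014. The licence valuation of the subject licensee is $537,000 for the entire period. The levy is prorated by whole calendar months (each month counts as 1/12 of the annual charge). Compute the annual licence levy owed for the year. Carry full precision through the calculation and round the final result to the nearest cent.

$11,142.75

1 Jan – 31 May 2014: 5 months at 2.6% → $537,000 × 2.6% × 5/12 = $5,817.5000
1 Jun – 30 Sep 2014: 4 months at 2.3% → $537,000 × 2.3% × 4/12 = $4,117.0000
1 Oct – 31 Dec 2014: 3 months at 0.9% → $537,000 × 0.9% × 3/12 = $1,208.2500
Total = $11,142.7500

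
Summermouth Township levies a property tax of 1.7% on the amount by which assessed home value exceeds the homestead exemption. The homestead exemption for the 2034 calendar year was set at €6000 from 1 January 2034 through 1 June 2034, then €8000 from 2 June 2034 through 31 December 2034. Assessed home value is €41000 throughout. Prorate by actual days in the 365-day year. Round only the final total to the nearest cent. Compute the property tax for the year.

1 January – 1 June 2034: 152 days, exemption €6000 → (€41000 − €6000) × 1.7% × 152/365 = €247.7808
2 June – 31 December 2034: 213 days, exemption €8000 → (€41000 − €8000) × 1.7% × 213/365 = €327.3781
Total = €575.1589

€575.16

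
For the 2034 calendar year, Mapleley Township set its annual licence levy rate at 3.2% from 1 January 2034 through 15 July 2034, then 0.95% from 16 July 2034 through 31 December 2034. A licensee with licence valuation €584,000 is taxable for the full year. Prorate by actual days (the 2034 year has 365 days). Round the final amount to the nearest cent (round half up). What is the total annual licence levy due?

€12,604.00

1 January – 15 July 2034: 196 days at 3.2% → €584,000 × 3.2% × 196/365 = €10,035.2000
16 July – 31 December 2034: 169 days at 0.95% → €584,000 × 0.95% × 169/365 = €2,568.8000
Total = €12,604.0000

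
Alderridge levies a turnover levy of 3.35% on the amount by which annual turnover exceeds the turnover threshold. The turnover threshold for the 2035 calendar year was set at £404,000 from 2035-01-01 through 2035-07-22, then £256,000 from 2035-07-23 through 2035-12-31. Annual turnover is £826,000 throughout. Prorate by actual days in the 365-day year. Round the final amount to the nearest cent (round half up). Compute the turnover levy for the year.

2035-01-01 to 2035-07-22: 203 days, exemption £404,000 → (£826,000 − £404,000) × 3.35% × 203/365 = £7,862.4959
2035-07-23 to 2035-12-31: 162 days, exemption £256,000 → (£826,000 − £256,000) × 3.35% × 162/365 = £8,475.0411
Total = £16,337.5370

£16,337.54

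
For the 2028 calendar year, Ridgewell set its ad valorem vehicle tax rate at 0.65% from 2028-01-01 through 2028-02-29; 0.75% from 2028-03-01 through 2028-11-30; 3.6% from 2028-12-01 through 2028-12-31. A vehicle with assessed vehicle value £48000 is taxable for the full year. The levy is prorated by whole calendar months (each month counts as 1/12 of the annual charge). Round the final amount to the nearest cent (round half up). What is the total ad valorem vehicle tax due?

£466.00

2028-01-01 to 2028-02-29: 2 months at 0.65% → £48000 × 0.65% × 2/12 = £52.0000
2028-03-01 to 2028-11-30: 9 months at 0.75% → £48000 × 0.75% × 9/12 = £270.0000
2028-12-01 to 2028-12-31: 1 month at 3.6% → £48000 × 3.6% × 1/12 = £144.0000
Total = £466.0000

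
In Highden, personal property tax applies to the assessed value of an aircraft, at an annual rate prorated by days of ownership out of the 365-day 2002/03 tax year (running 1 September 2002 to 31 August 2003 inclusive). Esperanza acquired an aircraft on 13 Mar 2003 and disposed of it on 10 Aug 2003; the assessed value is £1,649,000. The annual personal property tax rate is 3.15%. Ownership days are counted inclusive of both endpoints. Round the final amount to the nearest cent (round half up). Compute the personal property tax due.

Days held (13 Mar – 10 Aug 2003): 151 out of 365
Tax = £1,649,000 × 3.15% × 151/365 = £21,488.9548

£21,488.95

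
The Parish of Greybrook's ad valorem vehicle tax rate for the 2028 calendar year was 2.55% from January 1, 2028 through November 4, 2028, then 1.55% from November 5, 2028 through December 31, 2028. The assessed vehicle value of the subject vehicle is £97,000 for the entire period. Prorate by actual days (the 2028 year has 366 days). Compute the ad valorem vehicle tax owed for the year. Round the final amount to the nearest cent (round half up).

January 1 – November 4, 2028: 309 days at 2.55% → £97,000 × 2.55% × 309/366 = £2,088.2828
November 5 – December 31, 2028: 57 days at 1.55% → £97,000 × 1.55% × 57/366 = £234.1516
Total = £2,322.4344

£2,322.43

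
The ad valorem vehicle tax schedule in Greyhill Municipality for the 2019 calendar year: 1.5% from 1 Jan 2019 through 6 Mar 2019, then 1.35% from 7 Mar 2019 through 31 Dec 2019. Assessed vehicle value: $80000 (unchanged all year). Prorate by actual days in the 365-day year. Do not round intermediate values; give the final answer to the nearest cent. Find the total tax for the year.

1 Jan – 6 Mar 2019: 65 days at 1.5% → $80000 × 1.5% × 65/365 = $213.6986
7 Mar – 31 Dec 2019: 300 days at 1.35% → $80000 × 1.35% × 300/365 = $887.6712
Total = $1101.3699

$1101.37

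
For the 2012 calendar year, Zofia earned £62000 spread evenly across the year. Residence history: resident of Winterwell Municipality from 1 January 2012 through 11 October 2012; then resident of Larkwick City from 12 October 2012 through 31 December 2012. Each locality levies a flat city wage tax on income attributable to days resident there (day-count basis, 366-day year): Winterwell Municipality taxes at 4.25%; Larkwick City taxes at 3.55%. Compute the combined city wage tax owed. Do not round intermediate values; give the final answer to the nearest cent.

£2538.95

Winterwell Municipality, 1 January – 11 October 2012: 285 days → £62000 × 4.25% × 285/366 = £2051.8443
Larkwick City, 12 October – 31 December 2012: 81 days → £62000 × 3.55% × 81/366 = £487.1066
Total = £2538.9508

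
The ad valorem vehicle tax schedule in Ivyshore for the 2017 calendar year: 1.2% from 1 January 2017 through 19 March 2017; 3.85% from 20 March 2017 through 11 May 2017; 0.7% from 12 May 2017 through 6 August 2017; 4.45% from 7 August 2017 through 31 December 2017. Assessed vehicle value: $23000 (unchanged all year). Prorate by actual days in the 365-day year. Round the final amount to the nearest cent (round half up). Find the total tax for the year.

$638.14

1 January – 19 March 2017: 78 days at 1.2% → $23000 × 1.2% × 78/365 = $58.9808
20 March – 11 May 2017: 53 days at 3.85% → $23000 × 3.85% × 53/365 = $128.5795
12 May – 6 August 2017: 87 days at 0.7% → $23000 × 0.7% × 87/365 = $38.3753
7 August – 31 December 2017: 147 days at 4.45% → $23000 × 4.45% × 147/365 = $412.2041
Total = $638.1397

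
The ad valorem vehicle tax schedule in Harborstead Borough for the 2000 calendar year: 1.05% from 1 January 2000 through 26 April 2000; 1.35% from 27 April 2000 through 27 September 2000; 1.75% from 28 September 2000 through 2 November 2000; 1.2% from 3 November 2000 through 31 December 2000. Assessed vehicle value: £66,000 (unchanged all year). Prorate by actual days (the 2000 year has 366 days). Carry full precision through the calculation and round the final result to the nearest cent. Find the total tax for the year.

£837.71

1 January – 26 April 2000: 117 days at 1.05% → £66,000 × 1.05% × 117/366 = £221.5328
27 April – 27 September 2000: 154 days at 1.35% → £66,000 × 1.35% × 154/366 = £374.9016
28 September – 2 November 2000: 36 days at 1.75% → £66,000 × 1.75% × 36/366 = £113.6066
3 November – 31 December 2000: 59 days at 1.2% → £66,000 × 1.2% × 59/366 = £127.6721
Total = £837.7131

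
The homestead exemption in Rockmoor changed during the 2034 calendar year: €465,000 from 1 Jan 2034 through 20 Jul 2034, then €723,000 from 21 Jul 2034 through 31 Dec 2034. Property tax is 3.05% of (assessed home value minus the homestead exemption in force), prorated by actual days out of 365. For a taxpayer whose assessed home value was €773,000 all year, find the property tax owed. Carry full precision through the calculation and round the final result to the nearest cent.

€5,858.34

1 Jan – 20 Jul 2034: 201 days, exemption €465,000 → (€773,000 − €465,000) × 3.05% × 201/365 = €5,173.1342
21 Jul – 31 Dec 2034: 164 days, exemption €723,000 → (€773,000 − €723,000) × 3.05% × 164/365 = €685.2055
Total = €5,858.3397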